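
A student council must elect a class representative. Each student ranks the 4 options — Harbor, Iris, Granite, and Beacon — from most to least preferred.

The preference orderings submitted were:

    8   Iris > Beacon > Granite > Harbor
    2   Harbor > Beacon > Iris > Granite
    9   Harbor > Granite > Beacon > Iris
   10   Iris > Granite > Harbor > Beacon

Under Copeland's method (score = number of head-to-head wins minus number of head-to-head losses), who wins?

Pairwise results:
  Harbor vs Iris: Iris wins 18–11.
  Harbor vs Granite: Granite wins 18–11.
  Harbor vs Beacon: Harbor wins 21–8.
  Iris vs Granite: Iris wins 20–9.
  Iris vs Beacon: Iris wins 18–11.
  Granite vs Beacon: Granite wins 19–10.
Copeland scores (wins − losses):
  Harbor: 1 − 2 = -1
  Iris: 3 − 0 = 3
  Granite: 2 − 1 = 1
  Beacon: 0 − 3 = -3
Iris has the best Copeland score.

Iris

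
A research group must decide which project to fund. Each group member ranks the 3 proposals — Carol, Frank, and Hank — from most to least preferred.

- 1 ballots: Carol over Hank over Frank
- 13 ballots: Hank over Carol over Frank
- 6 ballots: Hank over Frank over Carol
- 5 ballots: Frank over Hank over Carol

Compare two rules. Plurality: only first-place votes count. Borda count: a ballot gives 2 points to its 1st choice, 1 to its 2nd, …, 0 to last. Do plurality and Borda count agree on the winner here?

Plurality first-place counts: Carol 1, Frank 5, Hank 19 → Hank.
Borda totals: Carol 15, Frank 16, Hank 44 → Hank.
The two rules agree on Hank.

Yes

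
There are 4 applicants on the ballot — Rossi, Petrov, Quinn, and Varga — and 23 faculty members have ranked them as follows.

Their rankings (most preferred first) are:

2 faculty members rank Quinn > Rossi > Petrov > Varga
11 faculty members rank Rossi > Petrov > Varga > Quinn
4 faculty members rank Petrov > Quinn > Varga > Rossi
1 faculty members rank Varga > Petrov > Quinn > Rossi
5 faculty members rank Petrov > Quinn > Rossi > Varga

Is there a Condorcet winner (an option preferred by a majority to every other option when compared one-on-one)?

No

Head-to-head results (23 voters total):
Rossi vs Petrov: Rossi wins 13–10.
Rossi vs Quinn: Quinn wins 12–11.
Rossi vs Varga: Rossi wins 18–5.
Petrov vs Quinn: Petrov wins 21–2.
Petrov vs Varga: Petrov wins 22–1.
Quinn vs Varga: Varga wins 12–11.
No candidate beats all others: Rossi beats Petrov beats Quinn beats Rossi, a majority cycle.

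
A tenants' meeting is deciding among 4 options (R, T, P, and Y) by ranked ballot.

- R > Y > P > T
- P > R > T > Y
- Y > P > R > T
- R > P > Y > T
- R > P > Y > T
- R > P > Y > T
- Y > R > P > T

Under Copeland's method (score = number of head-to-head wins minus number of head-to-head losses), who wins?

Pairwise results:
  R vs T: R wins 7–0.
  R vs P: R wins 5–2.
  R vs Y: R wins 5–2.
  T vs P: P wins 7–0.
  T vs Y: Y wins 6–1.
  P vs Y: P wins 4–3.
Copeland scores (wins − losses):
  R: 3 − 0 = 3
  T: 0 − 3 = -3
  P: 2 − 1 = 1
  Y: 1 − 2 = -1
R has the best Copeland score.

R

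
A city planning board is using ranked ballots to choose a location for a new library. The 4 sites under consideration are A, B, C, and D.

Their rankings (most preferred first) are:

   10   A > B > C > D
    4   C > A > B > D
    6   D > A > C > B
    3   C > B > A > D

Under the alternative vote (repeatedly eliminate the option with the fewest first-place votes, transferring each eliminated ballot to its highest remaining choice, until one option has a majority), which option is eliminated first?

Round 1: A 10, C 7, D 6, B 0. B has the fewest and is eliminated.
Round 2: A 10, C 7, D 6. D has the fewest and is eliminated.
Round 3: A 16, C 7. A has a majority.

B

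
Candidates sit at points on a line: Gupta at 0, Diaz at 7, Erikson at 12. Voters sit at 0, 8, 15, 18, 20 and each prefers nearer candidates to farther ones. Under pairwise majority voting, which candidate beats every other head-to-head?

With single-peaked preferences on a line, the Condorcet winner is the candidate closest to the median voter.
The median voter (position 15) is closest to Erikson at 12.
Check: Erikson vs Gupta — voters closer to Erikson: 4 of 5.

Erikson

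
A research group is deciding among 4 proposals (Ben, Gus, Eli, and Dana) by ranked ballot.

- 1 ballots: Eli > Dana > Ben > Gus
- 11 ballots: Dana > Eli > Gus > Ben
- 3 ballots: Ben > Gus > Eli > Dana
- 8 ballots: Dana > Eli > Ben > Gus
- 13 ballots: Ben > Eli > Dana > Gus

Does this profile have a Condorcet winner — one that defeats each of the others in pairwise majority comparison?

Yes

Head-to-head results (36 voters total):
Ben vs Gus: Ben wins 25–11.
Ben vs Eli: Eli wins 20–16.
Ben vs Dana: Dana wins 20–16.
Gus vs Eli: Eli wins 33–3.
Gus vs Dana: Dana wins 33–3.
Eli vs Dana: Dana wins 19–17.
Dana beats each rival — Ben (20–16), Gus (33–3), Eli (19–17) — so Dana is the Condorcet winner.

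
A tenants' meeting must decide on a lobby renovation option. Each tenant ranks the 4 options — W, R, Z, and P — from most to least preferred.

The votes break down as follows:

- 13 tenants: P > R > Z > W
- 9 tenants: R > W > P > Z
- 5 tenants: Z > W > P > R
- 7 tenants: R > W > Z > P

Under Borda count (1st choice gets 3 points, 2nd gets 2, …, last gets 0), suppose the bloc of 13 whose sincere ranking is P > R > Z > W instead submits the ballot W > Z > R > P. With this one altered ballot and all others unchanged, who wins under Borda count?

W

Borda totals with the altered ballot: W 81, R 61, Z 48, P 14.
The switch changes the winner from R to W.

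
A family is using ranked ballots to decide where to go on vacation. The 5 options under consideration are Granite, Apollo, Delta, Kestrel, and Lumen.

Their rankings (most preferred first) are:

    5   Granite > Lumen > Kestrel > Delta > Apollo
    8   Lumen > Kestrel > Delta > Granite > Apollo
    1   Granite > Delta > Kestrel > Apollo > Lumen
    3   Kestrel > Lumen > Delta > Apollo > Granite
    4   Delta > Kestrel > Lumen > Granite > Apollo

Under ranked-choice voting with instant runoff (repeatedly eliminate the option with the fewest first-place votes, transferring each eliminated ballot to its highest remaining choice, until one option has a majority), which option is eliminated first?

Apollo

Round 1: Lumen 8, Granite 6, Delta 4, Kestrel 3, Apollo 0. Apollo has the fewest and is eliminated.
Round 2: Lumen 8, Granite 6, Delta 4, Kestrel 3. Kestrel has the fewest and is eliminated.
Round 3: Lumen 11, Granite 6, Delta 4. Lumen has a majority.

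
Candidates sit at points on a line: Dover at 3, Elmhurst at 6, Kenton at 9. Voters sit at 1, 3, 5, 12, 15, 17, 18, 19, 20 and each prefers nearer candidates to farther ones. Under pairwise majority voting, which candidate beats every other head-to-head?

With single-peaked preferences on a line, the Condorcet winner is the candidate closest to the median voter.
The median voter (position 15) is closest to Kenton at 9.
Check: Kenton vs Dover — voters closer to Kenton: 6 of 9.

Kenton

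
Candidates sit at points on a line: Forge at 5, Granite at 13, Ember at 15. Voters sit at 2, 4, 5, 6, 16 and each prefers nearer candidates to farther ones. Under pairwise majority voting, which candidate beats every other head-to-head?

Forge

With single-peaked preferences on a line, the Condorcet winner is the candidate closest to the median voter.
The median voter (position 5) is closest to Forge at 5.
Check: Forge vs Granite — voters closer to Forge: 4 of 5.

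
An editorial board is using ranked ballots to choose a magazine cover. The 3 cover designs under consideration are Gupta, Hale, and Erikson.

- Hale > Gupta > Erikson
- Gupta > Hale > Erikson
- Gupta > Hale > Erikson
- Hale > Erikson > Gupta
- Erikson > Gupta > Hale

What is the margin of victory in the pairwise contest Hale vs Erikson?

Ballots ranking Hale above Erikson: 4.
Ballots ranking Erikson above Hale: 1.
Hale wins 4–1, a margin of 3.

3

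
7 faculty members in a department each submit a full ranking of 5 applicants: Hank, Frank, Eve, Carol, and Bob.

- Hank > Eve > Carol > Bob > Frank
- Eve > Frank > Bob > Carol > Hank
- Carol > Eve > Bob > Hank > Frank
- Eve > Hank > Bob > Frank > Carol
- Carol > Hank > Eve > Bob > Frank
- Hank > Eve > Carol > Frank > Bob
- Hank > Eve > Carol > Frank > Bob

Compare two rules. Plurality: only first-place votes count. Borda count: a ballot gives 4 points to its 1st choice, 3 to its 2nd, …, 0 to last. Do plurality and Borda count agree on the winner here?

Plurality first-place counts: Hank 3, Frank 0, Eve 2, Carol 2, Bob 0 → Hank.
Borda totals: Hank 19, Frank 6, Eve 22, Carol 15, Bob 8 → Eve.
The two rules disagree: plurality picks Hank, Borda picks Eve.

No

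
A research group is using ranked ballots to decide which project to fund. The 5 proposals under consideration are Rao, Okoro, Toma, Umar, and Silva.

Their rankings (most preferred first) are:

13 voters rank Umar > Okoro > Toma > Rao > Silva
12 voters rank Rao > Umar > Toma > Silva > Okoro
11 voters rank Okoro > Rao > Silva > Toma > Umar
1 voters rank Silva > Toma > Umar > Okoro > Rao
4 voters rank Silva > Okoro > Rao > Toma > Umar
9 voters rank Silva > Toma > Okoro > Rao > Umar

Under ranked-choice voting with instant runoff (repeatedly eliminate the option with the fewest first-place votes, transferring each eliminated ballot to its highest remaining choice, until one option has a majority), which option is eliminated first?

Toma

Round 1: Silva 14, Umar 13, Rao 12, Okoro 11, Toma 0. Toma has the fewest and is eliminated.
Round 2: Silva 14, Umar 13, Rao 12, Okoro 11. Okoro has the fewest and is eliminated.
Round 3: Rao 23, Silva 14, Umar 13. Umar has the fewest and is eliminated.
Round 4: Rao 36, Silva 14. Rao has a majority.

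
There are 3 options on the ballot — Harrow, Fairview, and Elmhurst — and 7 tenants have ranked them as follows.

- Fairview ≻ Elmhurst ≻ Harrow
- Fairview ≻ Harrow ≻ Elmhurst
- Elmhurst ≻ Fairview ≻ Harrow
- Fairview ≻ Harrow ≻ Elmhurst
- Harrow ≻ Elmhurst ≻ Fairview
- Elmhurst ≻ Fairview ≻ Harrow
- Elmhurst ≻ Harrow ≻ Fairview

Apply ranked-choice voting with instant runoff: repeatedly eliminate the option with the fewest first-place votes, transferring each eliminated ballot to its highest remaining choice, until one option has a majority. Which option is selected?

Elmhurst

Round 1: Fairview 3, Elmhurst 3, Harrow 1. Harrow has the fewest and is eliminated.
Round 2: Elmhurst 4, Fairview 3. Elmhurst has a majority.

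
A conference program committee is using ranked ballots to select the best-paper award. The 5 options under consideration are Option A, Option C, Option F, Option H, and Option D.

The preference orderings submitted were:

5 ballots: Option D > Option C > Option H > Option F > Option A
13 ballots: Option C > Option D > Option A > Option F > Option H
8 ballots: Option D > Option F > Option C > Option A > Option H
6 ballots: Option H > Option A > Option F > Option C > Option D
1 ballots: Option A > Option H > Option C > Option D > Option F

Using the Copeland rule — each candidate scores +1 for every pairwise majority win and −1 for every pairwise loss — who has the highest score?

Pairwise results:
  Option A vs Option C: Option C wins 26–7.
  Option A vs Option F: Option A wins 20–13.
  Option A vs Option H: Option A wins 22–11.
  Option A vs Option D: Option D wins 26–7.
  Option C vs Option F: Option C wins 19–14.
  Option C vs Option H: Option C wins 26–7.
  Option C vs Option D: Option C wins 20–13.
  Option F vs Option H: Option F wins 21–12.
  Option F vs Option D: Option D wins 27–6.
  Option H vs Option D: Option D wins 26–7.
Copeland scores (wins − losses):
  Option A: 2 − 2 = 0
  Option C: 4 − 0 = 4
  Option F: 1 − 3 = -2
  Option H: 0 − 4 = -4
  Option D: 3 − 1 = 2
Option C has the best Copeland score.

Option C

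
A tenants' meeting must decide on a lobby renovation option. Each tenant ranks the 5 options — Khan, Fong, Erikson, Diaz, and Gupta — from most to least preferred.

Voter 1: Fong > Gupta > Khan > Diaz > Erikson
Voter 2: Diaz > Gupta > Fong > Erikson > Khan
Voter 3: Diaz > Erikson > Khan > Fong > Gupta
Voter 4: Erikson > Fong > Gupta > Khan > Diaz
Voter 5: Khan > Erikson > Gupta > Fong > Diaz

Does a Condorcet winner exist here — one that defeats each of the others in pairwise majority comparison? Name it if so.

Head-to-head results (5 voters total):
Khan vs Fong: Fong wins 3–2.
Khan vs Erikson: Erikson wins 3–2.
Khan vs Diaz: Khan wins 3–2.
Khan vs Gupta: Gupta wins 3–2.
Fong vs Erikson: Erikson wins 3–2.
Fong vs Diaz: Fong wins 3–2.
Fong vs Gupta: Fong wins 3–2.
Erikson vs Diaz: Diaz wins 3–2.
Erikson vs Gupta: Erikson wins 3–2.
Diaz vs Gupta: Gupta wins 3–2.
No candidate beats all others: Khan beats Diaz beats Erikson beats Khan, a majority cycle.

There is no Condorcet winner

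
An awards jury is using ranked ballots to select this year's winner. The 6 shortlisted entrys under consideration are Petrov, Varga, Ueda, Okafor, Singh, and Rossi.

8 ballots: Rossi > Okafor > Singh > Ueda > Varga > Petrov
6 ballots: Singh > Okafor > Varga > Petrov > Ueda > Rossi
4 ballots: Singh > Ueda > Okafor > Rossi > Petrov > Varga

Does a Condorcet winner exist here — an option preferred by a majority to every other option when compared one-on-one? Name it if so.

Head-to-head results (18 voters total):
Petrov vs Varga: Varga wins 14–4.
Petrov vs Ueda: Ueda wins 12–6.
Petrov vs Okafor: Okafor wins 18–0.
Petrov vs Singh: Singh wins 18–0.
Petrov vs Rossi: Rossi wins 12–6.
Varga vs Ueda: Ueda wins 12–6.
Varga vs Okafor: Okafor wins 18–0.
Varga vs Singh: Singh wins 18–0.
Varga vs Rossi: Rossi wins 12–6.
Ueda vs Okafor: Okafor wins 14–4.
Ueda vs Singh: Singh wins 18–0.
Ueda vs Rossi: Ueda wins 10–8.
Okafor vs Singh: Singh wins 10–8.
Okafor vs Rossi: Okafor wins 10–8.
Singh vs Rossi: Singh wins 10–8.
Singh beats each rival — Petrov (18–0), Varga (18–0), Ueda (18–0), Okafor (10–8), Rossi (10–8) — so Singh is the Condorcet winner.

Singh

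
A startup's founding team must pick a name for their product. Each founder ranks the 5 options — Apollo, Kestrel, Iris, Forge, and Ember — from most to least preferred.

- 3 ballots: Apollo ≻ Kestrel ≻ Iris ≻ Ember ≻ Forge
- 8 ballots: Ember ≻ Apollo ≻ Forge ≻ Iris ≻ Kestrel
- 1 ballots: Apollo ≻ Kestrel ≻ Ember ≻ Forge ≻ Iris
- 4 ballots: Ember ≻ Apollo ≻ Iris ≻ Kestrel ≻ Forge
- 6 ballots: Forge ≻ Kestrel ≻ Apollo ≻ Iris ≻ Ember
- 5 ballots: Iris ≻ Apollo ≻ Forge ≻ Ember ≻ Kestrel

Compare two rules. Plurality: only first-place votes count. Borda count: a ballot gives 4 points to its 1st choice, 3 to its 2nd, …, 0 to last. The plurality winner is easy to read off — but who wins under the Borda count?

Apollo

Plurality first-place counts: Apollo 4, Kestrel 0, Iris 5, Forge 6, Ember 12 → Ember.
Borda totals: Apollo 79, Kestrel 34, Iris 48, Forge 51, Ember 58 → Apollo.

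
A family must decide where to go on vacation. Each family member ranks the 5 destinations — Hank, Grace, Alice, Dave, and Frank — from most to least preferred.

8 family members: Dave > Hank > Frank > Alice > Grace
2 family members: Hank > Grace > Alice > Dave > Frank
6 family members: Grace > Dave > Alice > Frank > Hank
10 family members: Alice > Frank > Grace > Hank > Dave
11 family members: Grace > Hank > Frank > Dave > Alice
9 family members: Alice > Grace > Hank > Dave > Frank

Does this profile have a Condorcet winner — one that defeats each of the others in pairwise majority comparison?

Head-to-head results (46 voters total):
Hank vs Grace: Grace wins 36–10.
Hank vs Alice: Alice wins 25–21.
Hank vs Dave: Hank wins 32–14.
Hank vs Frank: Hank wins 30–16.
Grace vs Alice: Alice wins 27–19.
Grace vs Dave: Grace wins 38–8.
Grace vs Frank: Grace wins 28–18.
Alice vs Dave: Dave wins 25–21.
Alice vs Frank: Alice wins 27–19.
Dave vs Frank: Dave wins 25–21.
No candidate beats all others: Hank beats Dave beats Alice beats Hank, a majority cycle.

No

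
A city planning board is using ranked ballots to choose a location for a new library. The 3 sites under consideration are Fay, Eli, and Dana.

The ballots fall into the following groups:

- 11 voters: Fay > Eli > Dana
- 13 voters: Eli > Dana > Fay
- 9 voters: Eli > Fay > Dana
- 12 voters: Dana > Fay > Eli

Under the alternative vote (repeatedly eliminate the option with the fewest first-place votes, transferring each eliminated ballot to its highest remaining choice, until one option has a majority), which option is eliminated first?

Round 1: Eli 22, Dana 12, Fay 11. Fay has the fewest and is eliminated.
Round 2: Eli 33, Dana 12. Eli has a majority.

Fay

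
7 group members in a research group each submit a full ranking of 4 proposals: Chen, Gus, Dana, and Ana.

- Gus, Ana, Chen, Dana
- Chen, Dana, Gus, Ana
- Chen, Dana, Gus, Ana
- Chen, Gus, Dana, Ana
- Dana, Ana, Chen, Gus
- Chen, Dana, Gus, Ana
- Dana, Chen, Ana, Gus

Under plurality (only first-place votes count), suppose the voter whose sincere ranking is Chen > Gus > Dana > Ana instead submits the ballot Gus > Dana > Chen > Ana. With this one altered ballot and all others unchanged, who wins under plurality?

Chen

First-place totals with the altered ballot: Chen 3, Gus 2, Dana 2, Ana 0.
The winner is unchanged: still Chen.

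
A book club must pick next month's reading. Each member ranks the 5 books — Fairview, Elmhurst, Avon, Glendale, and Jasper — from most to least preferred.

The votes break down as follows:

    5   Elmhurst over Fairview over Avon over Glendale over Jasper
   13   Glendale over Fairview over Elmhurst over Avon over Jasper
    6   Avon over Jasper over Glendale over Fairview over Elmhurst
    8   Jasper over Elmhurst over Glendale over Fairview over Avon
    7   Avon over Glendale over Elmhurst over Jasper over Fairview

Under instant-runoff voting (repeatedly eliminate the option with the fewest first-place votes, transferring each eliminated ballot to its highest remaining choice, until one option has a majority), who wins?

Round 1: Avon 13, Glendale 13, Jasper 8, Elmhurst 5, Fairview 0. Fairview has the fewest and is eliminated.
Round 2: Avon 13, Glendale 13, Jasper 8, Elmhurst 5. Elmhurst has the fewest and is eliminated.
Round 3: Avon 18, Glendale 13, Jasper 8. Jasper has the fewest and is eliminated.
Round 4: Glendale 21, Avon 18. Glendale has a majority.

Glendale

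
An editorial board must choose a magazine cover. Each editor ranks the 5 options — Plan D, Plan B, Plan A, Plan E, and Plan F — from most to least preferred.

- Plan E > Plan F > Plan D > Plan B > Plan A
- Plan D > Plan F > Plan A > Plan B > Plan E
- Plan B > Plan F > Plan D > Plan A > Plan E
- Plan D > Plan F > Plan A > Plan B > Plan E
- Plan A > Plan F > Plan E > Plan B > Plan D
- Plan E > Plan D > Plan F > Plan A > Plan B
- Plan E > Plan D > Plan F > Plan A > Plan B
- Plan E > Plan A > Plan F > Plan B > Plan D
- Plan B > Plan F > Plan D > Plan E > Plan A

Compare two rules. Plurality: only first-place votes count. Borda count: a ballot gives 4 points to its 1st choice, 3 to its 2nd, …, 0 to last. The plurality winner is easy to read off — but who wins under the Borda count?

Plurality first-place counts: Plan D 2, Plan B 2, Plan A 1, Plan E 4, Plan F 0 → Plan E.
Borda totals: Plan D 20, Plan B 13, Plan A 14, Plan E 19, Plan F 24 → Plan F.

Plan F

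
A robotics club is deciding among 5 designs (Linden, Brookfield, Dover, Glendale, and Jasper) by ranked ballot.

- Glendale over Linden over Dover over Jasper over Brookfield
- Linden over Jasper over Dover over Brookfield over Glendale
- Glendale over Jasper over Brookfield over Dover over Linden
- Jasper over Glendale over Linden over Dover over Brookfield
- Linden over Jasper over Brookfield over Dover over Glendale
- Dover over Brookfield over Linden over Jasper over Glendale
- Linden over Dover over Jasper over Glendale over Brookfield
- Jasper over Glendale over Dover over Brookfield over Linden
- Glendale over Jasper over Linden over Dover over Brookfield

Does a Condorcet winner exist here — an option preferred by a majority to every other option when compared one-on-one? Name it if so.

Head-to-head results (9 voters total):
Linden vs Brookfield: Linden wins 6–3.
Linden vs Dover: Linden wins 6–3.
Linden vs Glendale: Glendale wins 5–4.
Linden vs Jasper: Linden wins 5–4.
Brookfield vs Dover: Dover wins 7–2.
Brookfield vs Glendale: Glendale wins 6–3.
Brookfield vs Jasper: Jasper wins 8–1.
Dover vs Glendale: Glendale wins 5–4.
Dover vs Jasper: Jasper wins 6–3.
Glendale vs Jasper: Jasper wins 6–3.
No candidate beats all others: Linden beats Jasper beats Glendale beats Linden, a majority cycle.

There is no Condorcet winner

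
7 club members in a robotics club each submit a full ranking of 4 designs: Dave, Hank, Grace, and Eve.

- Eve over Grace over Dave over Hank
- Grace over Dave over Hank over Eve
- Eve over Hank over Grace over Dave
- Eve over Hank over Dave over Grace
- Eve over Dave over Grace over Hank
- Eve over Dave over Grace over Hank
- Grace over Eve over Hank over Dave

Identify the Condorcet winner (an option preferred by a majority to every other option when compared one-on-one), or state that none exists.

Head-to-head results (7 voters total):
Dave vs Hank: Dave wins 4–3.
Dave vs Grace: Grace wins 4–3.
Dave vs Eve: Eve wins 6–1.
Hank vs Grace: Grace wins 5–2.
Hank vs Eve: Eve wins 6–1.
Grace vs Eve: Eve wins 5–2.
Eve beats each rival — Dave (6–1), Hank (6–1), Grace (5–2) — so Eve is the Condorcet winner.

Eve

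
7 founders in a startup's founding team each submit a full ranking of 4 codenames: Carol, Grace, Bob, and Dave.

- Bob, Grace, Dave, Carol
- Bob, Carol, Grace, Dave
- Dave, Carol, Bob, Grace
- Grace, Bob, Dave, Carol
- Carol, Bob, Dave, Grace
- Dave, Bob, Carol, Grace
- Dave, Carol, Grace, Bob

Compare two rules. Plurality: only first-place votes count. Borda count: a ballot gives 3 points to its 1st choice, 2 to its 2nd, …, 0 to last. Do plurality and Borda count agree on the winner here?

No

Plurality first-place counts: Carol 1, Grace 1, Bob 2, Dave 3 → Dave.
Borda totals: Carol 10, Grace 7, Bob 13, Dave 12 → Bob.
The two rules disagree: plurality picks Dave, Borda picks Bob.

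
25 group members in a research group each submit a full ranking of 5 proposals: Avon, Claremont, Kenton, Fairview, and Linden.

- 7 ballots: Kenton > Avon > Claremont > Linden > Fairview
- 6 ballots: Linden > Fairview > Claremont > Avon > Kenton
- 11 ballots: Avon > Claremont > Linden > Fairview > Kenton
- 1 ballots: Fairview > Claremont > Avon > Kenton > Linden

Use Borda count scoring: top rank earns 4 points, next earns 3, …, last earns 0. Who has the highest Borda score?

Borda scores:
  Avon: 7·3 + 6·1 + 11·4 + 2 = 73
  Claremont: 7·2 + 6·2 + 11·3 + 3 = 62
  Kenton: 7·4 + 6·0 + 11·0 + 1 = 29
  Fairview: 7·0 + 6·3 + 11·1 + 4 = 33
  Linden: 7·1 + 6·4 + 11·2 + 0 = 53
Avon has the highest total.

Avon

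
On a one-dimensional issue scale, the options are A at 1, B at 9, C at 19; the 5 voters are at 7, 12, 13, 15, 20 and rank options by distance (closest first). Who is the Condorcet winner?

B

With single-peaked preferences on a line, the Condorcet winner is the candidate closest to the median voter.
The median voter (position 13) is closest to B at 9.
Check: B vs C — voters closer to B: 3 of 5.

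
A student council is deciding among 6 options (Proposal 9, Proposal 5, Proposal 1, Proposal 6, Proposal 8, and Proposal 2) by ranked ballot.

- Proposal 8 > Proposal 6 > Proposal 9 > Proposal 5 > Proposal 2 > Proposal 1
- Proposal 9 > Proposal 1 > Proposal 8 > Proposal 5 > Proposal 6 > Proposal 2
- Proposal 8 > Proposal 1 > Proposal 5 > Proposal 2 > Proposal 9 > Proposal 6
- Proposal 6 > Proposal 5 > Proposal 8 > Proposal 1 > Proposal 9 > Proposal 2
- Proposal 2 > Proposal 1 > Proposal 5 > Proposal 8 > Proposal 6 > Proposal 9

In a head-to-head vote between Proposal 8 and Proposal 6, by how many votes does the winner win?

3

Ballots ranking Proposal 8 above Proposal 6: 4.
Ballots ranking Proposal 6 above Proposal 8: 1.
Proposal 8 wins 4–1, a margin of 3.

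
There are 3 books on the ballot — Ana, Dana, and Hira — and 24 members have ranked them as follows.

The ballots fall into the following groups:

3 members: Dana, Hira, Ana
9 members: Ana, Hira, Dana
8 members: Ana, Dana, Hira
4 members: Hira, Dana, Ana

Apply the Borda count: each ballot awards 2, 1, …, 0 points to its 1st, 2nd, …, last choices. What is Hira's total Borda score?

Borda scores:
  Ana: 3·0 + 9·2 + 8·2 + 4·0 = 34
  Dana: 3·2 + 9·0 + 8·1 + 4·1 = 18
  Hira: 3·1 + 9·1 + 8·0 + 4·2 = 20

20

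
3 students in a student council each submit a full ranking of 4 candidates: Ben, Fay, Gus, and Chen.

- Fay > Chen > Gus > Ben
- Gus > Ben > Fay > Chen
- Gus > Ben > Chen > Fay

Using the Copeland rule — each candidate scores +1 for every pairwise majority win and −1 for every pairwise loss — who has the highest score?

Pairwise results:
  Ben vs Fay: Ben wins 2–1.
  Ben vs Gus: Gus wins 3–0.
  Ben vs Chen: Ben wins 2–1.
  Fay vs Gus: Gus wins 2–1.
  Fay vs Chen: Fay wins 2–1.
  Gus vs Chen: Gus wins 2–1.
Copeland scores (wins − losses):
  Ben: 2 − 1 = 1
  Fay: 1 − 2 = -1
  Gus: 3 − 0 = 3
  Chen: 0 − 3 = -3
Gus has the best Copeland score.

Gus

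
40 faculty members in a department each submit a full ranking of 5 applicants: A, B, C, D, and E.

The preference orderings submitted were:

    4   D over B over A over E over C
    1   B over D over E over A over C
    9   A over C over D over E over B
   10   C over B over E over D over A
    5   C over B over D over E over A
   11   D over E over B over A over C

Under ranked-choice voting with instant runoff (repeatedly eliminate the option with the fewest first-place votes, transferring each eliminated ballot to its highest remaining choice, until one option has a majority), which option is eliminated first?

Round 1: C 15, D 15, A 9, B 1, E 0. E has the fewest and is eliminated.
Round 2: C 15, D 15, A 9, B 1. B has the fewest and is eliminated.
Round 3: D 16, C 15, A 9. A has the fewest and is eliminated.
Round 4: C 24, D 16. C has a majority.

E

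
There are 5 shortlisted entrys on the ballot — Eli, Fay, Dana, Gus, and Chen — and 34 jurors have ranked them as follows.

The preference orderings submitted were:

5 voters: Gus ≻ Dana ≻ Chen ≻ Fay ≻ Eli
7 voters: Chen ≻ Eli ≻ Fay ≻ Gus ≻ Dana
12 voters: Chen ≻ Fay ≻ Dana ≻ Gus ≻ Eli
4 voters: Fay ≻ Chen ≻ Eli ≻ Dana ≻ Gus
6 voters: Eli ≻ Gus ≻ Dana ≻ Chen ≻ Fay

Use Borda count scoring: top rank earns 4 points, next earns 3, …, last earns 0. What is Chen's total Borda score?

104

Borda scores:
  Eli: 5·0 + 7·3 + 12·0 + 4·2 + 6·4 = 53
  Fay: 5·1 + 7·2 + 12·3 + 4·4 + 6·0 = 71
  Dana: 5·3 + 7·0 + 12·2 + 4·1 + 6·2 = 55
  Gus: 5·4 + 7·1 + 12·1 + 4·0 + 6·3 = 57
  Chen: 5·2 + 7·4 + 12·4 + 4·3 + 6·1 = 104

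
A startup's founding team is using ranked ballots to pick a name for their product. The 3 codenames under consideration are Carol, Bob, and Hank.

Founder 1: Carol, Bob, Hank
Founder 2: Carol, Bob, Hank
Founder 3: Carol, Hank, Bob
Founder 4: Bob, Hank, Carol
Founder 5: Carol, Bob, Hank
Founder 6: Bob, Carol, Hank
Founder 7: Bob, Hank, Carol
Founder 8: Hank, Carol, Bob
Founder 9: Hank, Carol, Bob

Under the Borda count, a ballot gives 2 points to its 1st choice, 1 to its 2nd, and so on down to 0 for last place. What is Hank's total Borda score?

Borda scores:
  Carol: 2 + 2 + 2 + 0 + 2 + 1 + 0 + 1 + 1 = 11
  Bob: 1 + 1 + 0 + 2 + 1 + 2 + 2 + 0 + 0 = 9
  Hank: 0 + 0 + 1 + 1 + 0 + 0 + 1 + 2 + 2 = 7

7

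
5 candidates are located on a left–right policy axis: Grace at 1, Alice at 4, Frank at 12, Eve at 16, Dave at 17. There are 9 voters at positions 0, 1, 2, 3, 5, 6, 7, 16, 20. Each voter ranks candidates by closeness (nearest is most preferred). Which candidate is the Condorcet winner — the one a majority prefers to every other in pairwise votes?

With single-peaked preferences on a line, the Condorcet winner is the candidate closest to the median voter.
The median voter (position 5) is closest to Alice at 4.
Check: Alice vs Grace — voters closer to Alice: 6 of 9.

Alice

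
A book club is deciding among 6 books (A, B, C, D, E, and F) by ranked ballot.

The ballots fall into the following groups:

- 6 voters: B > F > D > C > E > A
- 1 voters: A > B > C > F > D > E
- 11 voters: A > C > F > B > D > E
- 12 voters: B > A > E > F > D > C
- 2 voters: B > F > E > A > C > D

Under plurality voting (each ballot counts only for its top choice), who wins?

First-place vote totals:
  A: 12
  B: 20
  C: 0
  D: 0
  E: 0
  F: 0
B has the most first-place votes.

B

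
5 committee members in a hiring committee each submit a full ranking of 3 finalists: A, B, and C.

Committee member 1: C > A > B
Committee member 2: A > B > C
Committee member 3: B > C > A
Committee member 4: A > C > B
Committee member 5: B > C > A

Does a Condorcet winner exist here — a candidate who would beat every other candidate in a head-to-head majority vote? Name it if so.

There is no Condorcet winner

Head-to-head results (5 voters total):
A vs B: A wins 3–2.
A vs C: C wins 3–2.
B vs C: B wins 3–2.
No candidate beats all others: A beats B beats C beats A, a majority cycle.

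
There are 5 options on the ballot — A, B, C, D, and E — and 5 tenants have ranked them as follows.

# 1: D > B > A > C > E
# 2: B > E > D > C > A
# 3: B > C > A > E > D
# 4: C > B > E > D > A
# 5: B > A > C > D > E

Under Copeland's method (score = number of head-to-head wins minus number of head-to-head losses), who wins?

B

Pairwise results:
  A vs B: B wins 5–0.
  A vs C: C wins 3–2.
  A vs D: D wins 3–2.
  A vs E: A wins 3–2.
  B vs C: B wins 4–1.
  B vs D: B wins 4–1.
  B vs E: B wins 5–0.
  C vs D: C wins 3–2.
  C vs E: C wins 4–1.
  D vs E: E wins 3–2.
Copeland scores (wins − losses):
  A: 1 − 3 = -2
  B: 4 − 0 = 4
  C: 3 − 1 = 2
  D: 1 − 3 = -2
  E: 1 − 3 = -2
B has the best Copeland score.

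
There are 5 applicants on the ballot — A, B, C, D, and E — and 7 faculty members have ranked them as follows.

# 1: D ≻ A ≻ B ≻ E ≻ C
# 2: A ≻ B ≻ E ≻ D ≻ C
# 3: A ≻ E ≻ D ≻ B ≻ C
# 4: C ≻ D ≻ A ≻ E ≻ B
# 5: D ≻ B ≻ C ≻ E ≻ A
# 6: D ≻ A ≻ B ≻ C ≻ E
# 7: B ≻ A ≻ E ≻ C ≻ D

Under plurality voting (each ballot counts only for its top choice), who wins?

First-place vote totals:
  A: 2
  B: 1
  C: 1
  D: 3
  E: 0
D has the most first-place votes.

D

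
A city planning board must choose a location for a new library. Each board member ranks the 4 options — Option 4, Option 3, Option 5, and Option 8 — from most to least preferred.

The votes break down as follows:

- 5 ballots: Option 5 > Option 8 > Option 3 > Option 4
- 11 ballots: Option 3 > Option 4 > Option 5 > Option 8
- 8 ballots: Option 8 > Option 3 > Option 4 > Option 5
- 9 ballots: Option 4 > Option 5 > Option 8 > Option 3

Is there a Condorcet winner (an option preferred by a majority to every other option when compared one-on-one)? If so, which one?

Head-to-head results (33 voters total):
Option 4 vs Option 3: Option 3 wins 24–9.
Option 4 vs Option 5: Option 4 wins 28–5.
Option 4 vs Option 8: Option 4 wins 20–13.
Option 3 vs Option 5: Option 3 wins 19–14.
Option 3 vs Option 8: Option 8 wins 22–11.
Option 5 vs Option 8: Option 5 wins 25–8.
No candidate beats all others: Option 4 beats Option 8 beats Option 3 beats Option 4, a majority cycle.

No Condorcet winner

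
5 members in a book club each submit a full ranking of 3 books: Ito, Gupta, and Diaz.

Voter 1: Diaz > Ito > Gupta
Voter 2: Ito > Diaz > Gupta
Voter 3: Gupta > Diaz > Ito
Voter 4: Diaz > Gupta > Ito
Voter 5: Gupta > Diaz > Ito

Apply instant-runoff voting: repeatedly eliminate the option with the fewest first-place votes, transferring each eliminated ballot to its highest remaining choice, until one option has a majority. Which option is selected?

Diaz

Round 1: Gupta 2, Diaz 2, Ito 1. Ito has the fewest and is eliminated.
Round 2: Diaz 3, Gupta 2. Diaz has a majority.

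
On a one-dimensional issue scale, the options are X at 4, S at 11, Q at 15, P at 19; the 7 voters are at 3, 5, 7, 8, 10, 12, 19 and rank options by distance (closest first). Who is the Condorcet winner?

With single-peaked preferences on a line, the Condorcet winner is the candidate closest to the median voter.
The median voter (position 8) is closest to S at 11.
Check: S vs Q — voters closer to S: 6 of 7.

S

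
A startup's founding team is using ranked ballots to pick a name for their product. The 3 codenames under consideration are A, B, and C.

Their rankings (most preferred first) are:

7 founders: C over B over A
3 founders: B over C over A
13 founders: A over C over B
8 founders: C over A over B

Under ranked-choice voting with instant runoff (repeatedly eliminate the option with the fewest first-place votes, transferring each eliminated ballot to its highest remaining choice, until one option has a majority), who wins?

Round 1: C 15, A 13, B 3. B has the fewest and is eliminated.
Round 2: C 18, A 13. C has a majority.

C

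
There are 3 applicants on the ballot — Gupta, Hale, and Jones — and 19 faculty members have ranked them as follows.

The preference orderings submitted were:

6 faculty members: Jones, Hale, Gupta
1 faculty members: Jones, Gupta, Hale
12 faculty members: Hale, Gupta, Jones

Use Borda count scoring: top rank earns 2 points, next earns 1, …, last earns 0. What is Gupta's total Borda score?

13

Borda scores:
  Gupta: 6·0 + 1 + 12·1 = 13
  Hale: 6·1 + 0 + 12·2 = 30
  Jones: 6·2 + 2 + 12·0 = 14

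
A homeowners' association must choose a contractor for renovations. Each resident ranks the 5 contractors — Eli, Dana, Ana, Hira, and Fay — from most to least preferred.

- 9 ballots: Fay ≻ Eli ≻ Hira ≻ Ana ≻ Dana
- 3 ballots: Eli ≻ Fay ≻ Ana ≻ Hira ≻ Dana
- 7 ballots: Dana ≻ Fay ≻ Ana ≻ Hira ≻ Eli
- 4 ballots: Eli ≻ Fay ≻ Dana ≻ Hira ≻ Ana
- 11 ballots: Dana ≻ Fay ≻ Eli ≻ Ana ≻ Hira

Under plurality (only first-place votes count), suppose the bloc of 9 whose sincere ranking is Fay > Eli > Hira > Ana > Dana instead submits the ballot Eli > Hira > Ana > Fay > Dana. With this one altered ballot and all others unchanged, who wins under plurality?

First-place totals with the altered ballot: Eli 16, Dana 18, Ana 0, Hira 0, Fay 0.
The winner is unchanged: still Dana.

Dana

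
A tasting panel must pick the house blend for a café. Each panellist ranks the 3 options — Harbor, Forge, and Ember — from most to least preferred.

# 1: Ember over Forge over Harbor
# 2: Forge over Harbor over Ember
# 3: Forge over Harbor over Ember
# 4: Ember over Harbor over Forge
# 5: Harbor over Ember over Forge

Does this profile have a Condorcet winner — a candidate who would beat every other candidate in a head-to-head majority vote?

No

Head-to-head results (5 voters total):
Harbor vs Forge: Forge wins 3–2.
Harbor vs Ember: Harbor wins 3–2.
Forge vs Ember: Ember wins 3–2.
No candidate beats all others: Harbor beats Ember beats Forge beats Harbor, a majority cycle.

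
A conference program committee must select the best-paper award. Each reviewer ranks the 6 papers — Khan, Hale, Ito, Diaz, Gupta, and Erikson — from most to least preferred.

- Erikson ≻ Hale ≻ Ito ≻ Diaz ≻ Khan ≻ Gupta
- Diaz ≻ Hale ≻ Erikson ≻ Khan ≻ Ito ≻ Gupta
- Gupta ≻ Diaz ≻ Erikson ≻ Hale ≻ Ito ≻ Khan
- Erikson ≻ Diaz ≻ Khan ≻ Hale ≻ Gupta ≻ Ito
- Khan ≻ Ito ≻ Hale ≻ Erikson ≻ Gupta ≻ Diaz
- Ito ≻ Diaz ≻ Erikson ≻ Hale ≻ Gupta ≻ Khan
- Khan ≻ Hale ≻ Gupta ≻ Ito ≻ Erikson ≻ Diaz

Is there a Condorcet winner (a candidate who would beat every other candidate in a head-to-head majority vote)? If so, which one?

Erikson

Head-to-head results (7 voters total):
Khan vs Hale: Hale wins 4–3.
Khan vs Ito: Khan wins 4–3.
Khan vs Diaz: Diaz wins 5–2.
Khan vs Gupta: Khan wins 5–2.
Khan vs Erikson: Erikson wins 5–2.
Hale vs Ito: Hale wins 5–2.
Hale vs Diaz: Diaz wins 4–3.
Hale vs Gupta: Hale wins 6–1.
Hale vs Erikson: Erikson wins 4–3.
Ito vs Diaz: Ito wins 4–3.
Ito vs Gupta: Ito wins 4–3.
Ito vs Erikson: Erikson wins 4–3.
Diaz vs Gupta: Diaz wins 4–3.
Diaz vs Erikson: Erikson wins 4–3.
Gupta vs Erikson: Erikson wins 5–2.
Erikson beats each rival — Khan (5–2), Hale (4–3), Ito (4–3), Diaz (4–3), Gupta (5–2) — so Erikson is the Condorcet winner.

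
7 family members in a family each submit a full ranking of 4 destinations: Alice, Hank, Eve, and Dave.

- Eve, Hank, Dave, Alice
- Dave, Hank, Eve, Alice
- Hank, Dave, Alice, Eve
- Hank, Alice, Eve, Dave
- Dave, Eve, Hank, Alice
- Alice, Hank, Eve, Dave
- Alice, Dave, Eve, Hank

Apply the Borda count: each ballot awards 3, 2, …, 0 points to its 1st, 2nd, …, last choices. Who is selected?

Borda scores:
  Alice: 0 + 0 + 1 + 2 + 0 + 3 + 3 = 9
  Hank: 2 + 2 + 3 + 3 + 1 + 2 + 0 = 13
  Eve: 3 + 1 + 0 + 1 + 2 + 1 + 1 = 9
  Dave: 1 + 3 + 2 + 0 + 3 + 0 + 2 = 11
Hank has the highest total.

Hank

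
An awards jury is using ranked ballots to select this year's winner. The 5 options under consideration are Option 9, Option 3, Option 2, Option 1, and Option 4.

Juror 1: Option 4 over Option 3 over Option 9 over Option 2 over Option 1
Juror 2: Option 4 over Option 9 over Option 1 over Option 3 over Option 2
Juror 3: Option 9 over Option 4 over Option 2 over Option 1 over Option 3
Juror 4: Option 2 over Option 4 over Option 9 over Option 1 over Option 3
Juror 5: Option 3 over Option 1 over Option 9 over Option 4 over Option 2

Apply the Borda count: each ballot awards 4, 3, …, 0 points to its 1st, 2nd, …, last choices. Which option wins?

Borda scores:
  Option 9: 2 + 3 + 4 + 2 + 2 = 13
  Option 3: 3 + 1 + 0 + 0 + 4 = 8
  Option 2: 1 + 0 + 2 + 4 + 0 = 7
  Option 1: 0 + 2 + 1 + 1 + 3 = 7
  Option 4: 4 + 4 + 3 + 3 + 1 = 15
Option 4 has the highest total.

Option 4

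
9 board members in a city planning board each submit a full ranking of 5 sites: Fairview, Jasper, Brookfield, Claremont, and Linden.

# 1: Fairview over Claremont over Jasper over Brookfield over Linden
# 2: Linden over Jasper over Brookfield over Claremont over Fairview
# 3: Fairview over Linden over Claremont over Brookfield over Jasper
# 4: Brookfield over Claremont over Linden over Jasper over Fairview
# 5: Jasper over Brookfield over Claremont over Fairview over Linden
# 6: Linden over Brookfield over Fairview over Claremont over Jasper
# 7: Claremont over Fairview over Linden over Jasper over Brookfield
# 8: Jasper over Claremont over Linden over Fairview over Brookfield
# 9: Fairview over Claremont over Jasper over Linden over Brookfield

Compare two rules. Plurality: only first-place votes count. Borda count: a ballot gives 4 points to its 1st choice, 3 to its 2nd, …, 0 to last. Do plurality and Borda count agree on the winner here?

Plurality first-place counts: Fairview 3, Jasper 2, Brookfield 1, Claremont 1, Linden 2 → Fairview.
Borda totals: Fairview 19, Jasper 17, Brookfield 14, Claremont 22, Linden 18 → Claremont.
The two rules disagree: plurality picks Fairview, Borda picks Claremont.

No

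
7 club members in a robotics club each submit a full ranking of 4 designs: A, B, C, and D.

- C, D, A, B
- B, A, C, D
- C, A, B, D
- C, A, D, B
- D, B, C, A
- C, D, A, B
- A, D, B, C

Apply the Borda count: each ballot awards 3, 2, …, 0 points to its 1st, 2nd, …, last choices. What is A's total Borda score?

Borda scores:
  A: 1 + 2 + 2 + 2 + 0 + 1 + 3 = 11
  B: 0 + 3 + 1 + 0 + 2 + 0 + 1 = 7
  C: 3 + 1 + 3 + 3 + 1 + 3 + 0 = 14
  D: 2 + 0 + 0 + 1 + 3 + 2 + 2 = 10

11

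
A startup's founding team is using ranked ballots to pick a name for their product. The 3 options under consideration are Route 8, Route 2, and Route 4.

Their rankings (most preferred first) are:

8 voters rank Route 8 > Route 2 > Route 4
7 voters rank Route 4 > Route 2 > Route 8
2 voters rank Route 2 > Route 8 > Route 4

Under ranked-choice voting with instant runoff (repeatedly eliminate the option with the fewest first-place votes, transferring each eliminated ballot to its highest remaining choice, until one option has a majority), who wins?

Route 8

Round 1: Route 8 8, Route 4 7, Route 2 2. Route 2 has the fewest and is eliminated.
Round 2: Route 8 10, Route 4 7. Route 8 has a majority.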